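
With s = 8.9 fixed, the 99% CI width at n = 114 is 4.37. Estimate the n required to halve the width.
n ≈ 456

CI width ∝ 1/√n
To reduce width by factor 2, need √n to grow by 2 → need 2² = 4 times as many samples.

Current: n = 114, width = 4.37
New: n = 456, width ≈ 2.16

Width reduced by factor of 4.37/2.16 = 2.02.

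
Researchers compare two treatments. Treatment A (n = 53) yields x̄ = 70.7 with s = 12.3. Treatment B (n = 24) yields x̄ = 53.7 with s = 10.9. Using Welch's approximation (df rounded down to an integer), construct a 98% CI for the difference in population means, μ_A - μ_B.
(10.28, 23.72)

Difference: x̄₁ - x̄₂ = 17.00
SE = √(s₁²/n₁ + s₂²/n₂) = √(12.3²/53 + 10.9²/24) = 2.7937
df = 49.84 → 49 (Welch–Satterthwaite, rounded down)
t* = 2.405

CI: 17.00 ± 2.405 · 2.7937 = 17.00 ± 6.72 = (10.28, 23.72)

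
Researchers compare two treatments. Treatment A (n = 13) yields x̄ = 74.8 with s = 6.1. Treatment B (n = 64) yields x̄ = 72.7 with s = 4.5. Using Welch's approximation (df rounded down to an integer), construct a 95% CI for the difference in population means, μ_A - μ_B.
(-1.72, 5.92)

Difference: x̄₁ - x̄₂ = 2.10
SE = √(s₁²/n₁ + s₂²/n₂) = √(6.1²/13 + 4.5²/64) = 1.7829
df = 14.77 → 14 (Welch–Satterthwaite, rounded down)
t* = 2.145

CI: 2.10 ± 2.145 · 1.7829 = 2.10 ± 3.82 = (-1.72, 5.92)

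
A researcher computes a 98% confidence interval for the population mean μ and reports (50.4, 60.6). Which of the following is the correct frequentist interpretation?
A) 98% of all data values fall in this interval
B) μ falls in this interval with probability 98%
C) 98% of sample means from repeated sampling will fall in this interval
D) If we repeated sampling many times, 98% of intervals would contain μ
D

A) Wrong — a CI is about the parameter μ, not individual data values.
B) Wrong — μ is fixed; the randomness lives in the interval, not in μ.
C) Wrong — coverage applies to intervals containing μ, not to future x̄ values.
D) Correct — this is the frequentist long-run coverage interpretation.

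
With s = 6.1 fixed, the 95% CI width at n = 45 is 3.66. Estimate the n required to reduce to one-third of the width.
n ≈ 405

CI width ∝ 1/√n
To reduce width by factor 3, need √n to grow by 3 → need 3² = 9 times as many samples.

Current: n = 45, width = 3.66
New: n = 405, width ≈ 1.19

Width reduced by factor of 3.66/1.19 = 3.08.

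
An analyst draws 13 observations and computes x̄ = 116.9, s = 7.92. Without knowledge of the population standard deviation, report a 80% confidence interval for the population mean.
(113.92, 119.88)

t-interval (σ unknown):
df = n - 1 = 12
t* = 1.356 for 80% confidence

Margin of error = t* · s/√n = 1.356 · 7.92/√13 = 2.98

CI: (113.92, 119.88)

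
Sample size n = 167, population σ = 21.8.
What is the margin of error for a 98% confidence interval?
Margin of error = 3.92

Margin of error = z* · σ/√n
= 2.326 · 21.8/√167
= 2.326 · 21.8/12.9228
= 3.92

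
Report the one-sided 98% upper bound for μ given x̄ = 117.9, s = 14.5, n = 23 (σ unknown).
μ ≤ 124.50

Upper bound (one-sided):
t* = 2.183 (one-sided for 98%)
Upper bound = x̄ + t* · s/√n = 117.9 + 2.183 · 14.5/√23 = 124.50

We are 98% confident that μ ≤ 124.50.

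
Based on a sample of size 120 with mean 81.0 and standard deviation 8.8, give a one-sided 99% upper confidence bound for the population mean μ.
μ ≤ 82.89

Upper bound (one-sided):
t* = 2.358 (one-sided for 99%)
Upper bound = x̄ + t* · s/√n = 81.0 + 2.358 · 8.8/√120 = 82.89

We are 99% confident that μ ≤ 82.89.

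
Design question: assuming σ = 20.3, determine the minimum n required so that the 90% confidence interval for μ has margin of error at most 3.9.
n ≥ 74

For margin E ≤ 3.9:
n ≥ (z* · σ / E)²
n ≥ (1.645 · 20.3 / 3.9)²
n ≥ 73.32

Minimum n = 74 (rounding up)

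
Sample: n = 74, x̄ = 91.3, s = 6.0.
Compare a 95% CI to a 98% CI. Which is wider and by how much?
98% CI is wider by 0.54

df = 73
95% CI: t* = 1.993, (89.91, 92.69), width = 2 · t* · s/√n = 2.78
98% CI: t* = 2.379, (89.64, 92.96), width = 2 · t* · s/√n = 3.32

The 98% CI is wider by 3.32 - 2.78 = 0.54.
Higher confidence requires a wider interval.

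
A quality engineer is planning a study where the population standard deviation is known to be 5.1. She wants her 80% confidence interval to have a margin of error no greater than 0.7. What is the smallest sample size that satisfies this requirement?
n ≥ 88

For margin E ≤ 0.7:
n ≥ (z* · σ / E)²
n ≥ (1.282 · 5.1 / 0.7)²
n ≥ 87.24

Minimum n = 88 (rounding up)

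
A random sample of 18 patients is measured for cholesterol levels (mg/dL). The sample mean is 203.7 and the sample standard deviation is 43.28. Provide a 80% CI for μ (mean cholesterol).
(190.10, 217.30)

t-interval (σ unknown):
df = n - 1 = 17
t* = 1.333 for 80% confidence

Margin of error = t* · s/√n = 1.333 · 43.28/√18 = 13.60

CI: (190.10, 217.30)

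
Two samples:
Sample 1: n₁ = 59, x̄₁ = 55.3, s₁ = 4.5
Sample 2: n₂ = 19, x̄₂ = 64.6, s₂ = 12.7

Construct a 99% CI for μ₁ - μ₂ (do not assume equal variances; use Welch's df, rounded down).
(-17.80, -0.80)

Difference: x̄₁ - x̄₂ = -9.30
SE = √(s₁²/n₁ + s₂²/n₂) = √(4.5²/59 + 12.7²/19) = 2.9719
df = 19.48 → 19 (Welch–Satterthwaite, rounded down)
t* = 2.861

CI: -9.30 ± 2.861 · 2.9719 = -9.30 ± 8.50 = (-17.80, -0.80)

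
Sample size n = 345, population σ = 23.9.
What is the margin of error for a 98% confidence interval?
Margin of error = 2.99

Margin of error = z* · σ/√n
= 2.326 · 23.9/√345
= 2.326 · 23.9/18.5742
= 2.99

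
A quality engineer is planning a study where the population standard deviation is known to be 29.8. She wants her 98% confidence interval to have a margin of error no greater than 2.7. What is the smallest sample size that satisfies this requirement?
n ≥ 660

For margin E ≤ 2.7:
n ≥ (z* · σ / E)²
n ≥ (2.326 · 29.8 / 2.7)²
n ≥ 659.06

Minimum n = 660 (rounding up)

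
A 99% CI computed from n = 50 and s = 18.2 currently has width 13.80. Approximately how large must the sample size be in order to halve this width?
n ≈ 200

CI width ∝ 1/√n
To reduce width by factor 2, need √n to grow by 2 → need 2² = 4 times as many samples.

Current: n = 50, width = 13.80
New: n = 200, width ≈ 6.69

Width reduced by factor of 13.80/6.69 = 2.06.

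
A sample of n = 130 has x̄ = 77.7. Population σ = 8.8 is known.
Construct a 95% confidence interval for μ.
(76.19, 79.21)

z-interval (σ known):
z* = 1.960 for 95% confidence

Margin of error = z* · σ/√n = 1.960 · 8.8/√130 = 1.51

CI: (77.7 - 1.51, 77.7 + 1.51) = (76.19, 79.21)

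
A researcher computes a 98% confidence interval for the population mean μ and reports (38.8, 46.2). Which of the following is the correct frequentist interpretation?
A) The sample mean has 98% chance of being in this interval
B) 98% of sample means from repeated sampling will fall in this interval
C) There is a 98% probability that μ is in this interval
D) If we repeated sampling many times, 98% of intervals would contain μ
D

A) Wrong — x̄ is observed and sits in the interval by construction.
B) Wrong — coverage applies to intervals containing μ, not to future x̄ values.
C) Wrong — μ is fixed; the randomness lives in the interval, not in μ.
D) Correct — this is the frequentist long-run coverage interpretation.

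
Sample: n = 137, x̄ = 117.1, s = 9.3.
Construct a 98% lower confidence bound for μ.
μ ≥ 115.45

Lower bound (one-sided):
t* = 2.074 (one-sided for 98%)
Lower bound = x̄ - t* · s/√n = 117.1 - 2.074 · 9.3/√137 = 115.45

We are 98% confident that μ ≥ 115.45.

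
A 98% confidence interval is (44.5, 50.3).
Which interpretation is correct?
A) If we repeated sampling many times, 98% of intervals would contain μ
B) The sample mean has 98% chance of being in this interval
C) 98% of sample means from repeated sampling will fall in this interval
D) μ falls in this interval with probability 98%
A

A) Correct — this is the frequentist long-run coverage interpretation.
B) Wrong — x̄ is observed and sits in the interval by construction.
C) Wrong — coverage applies to intervals containing μ, not to future x̄ values.
D) Wrong — μ is fixed; the randomness lives in the interval, not in μ.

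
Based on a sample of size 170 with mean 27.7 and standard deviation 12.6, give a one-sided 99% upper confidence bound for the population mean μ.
μ ≤ 29.97

Upper bound (one-sided):
t* = 2.349 (one-sided for 99%)
Upper bound = x̄ + t* · s/√n = 27.7 + 2.349 · 12.6/√170 = 29.97

We are 99% confident that μ ≤ 29.97.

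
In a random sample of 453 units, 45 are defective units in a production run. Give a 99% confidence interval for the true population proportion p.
(0.063, 0.136)

Proportion CI:
p̂ = 45/453 = 0.09934
SE = √(p̂(1-p̂)/n) = √(0.09934 · 0.90066 / 453) = 0.01405

z* = 2.576
Margin = z* · SE = 2.576 · 0.01405 = 0.0362

CI: 0.09934 ± 0.0362 = (0.063, 0.136)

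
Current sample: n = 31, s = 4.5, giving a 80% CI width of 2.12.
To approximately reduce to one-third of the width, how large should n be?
n ≈ 279

CI width ∝ 1/√n
To reduce width by factor 3, need √n to grow by 3 → need 3² = 9 times as many samples.

Current: n = 31, width = 2.12
New: n = 279, width ≈ 0.69

Width reduced by factor of 2.12/0.69 = 3.07.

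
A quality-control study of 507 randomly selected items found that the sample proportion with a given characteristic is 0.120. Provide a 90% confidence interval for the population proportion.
(0.096, 0.144)

Proportion CI:
SE = √(p̂(1-p̂)/n) = √(0.120 · 0.880 / 507) = 0.01443

z* = 1.645
Margin = z* · SE = 1.645 · 0.01443 = 0.0237

CI: 0.120 ± 0.0237 = (0.096, 0.144)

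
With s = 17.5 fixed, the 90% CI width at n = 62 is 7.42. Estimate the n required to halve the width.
n ≈ 248

CI width ∝ 1/√n
To reduce width by factor 2, need √n to grow by 2 → need 2² = 4 times as many samples.

Current: n = 62, width = 7.42
New: n = 248, width ≈ 3.67

Width reduced by factor of 7.42/3.67 = 2.02.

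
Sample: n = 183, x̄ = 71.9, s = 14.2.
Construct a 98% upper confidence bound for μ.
μ ≤ 74.07

Upper bound (one-sided):
t* = 2.069 (one-sided for 98%)
Upper bound = x̄ + t* · s/√n = 71.9 + 2.069 · 14.2/√183 = 74.07

We are 98% confident that μ ≤ 74.07.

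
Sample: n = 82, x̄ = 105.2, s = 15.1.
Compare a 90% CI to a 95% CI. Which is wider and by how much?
95% CI is wider by 1.09

df = 81
90% CI: t* = 1.664, (102.43, 107.97), width = 2 · t* · s/√n = 5.55
95% CI: t* = 1.990, (101.88, 108.52), width = 2 · t* · s/√n = 6.64

The 95% CI is wider by 6.64 - 5.55 = 1.09.
Higher confidence requires a wider interval.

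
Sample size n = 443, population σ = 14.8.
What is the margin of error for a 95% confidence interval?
Margin of error = 1.38

Margin of error = z* · σ/√n
= 1.960 · 14.8/√443
= 1.960 · 14.8/21.0476
= 1.38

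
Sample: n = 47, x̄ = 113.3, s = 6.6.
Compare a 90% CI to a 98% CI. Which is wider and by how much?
98% CI is wider by 1.41

df = 46
90% CI: t* = 1.679, (111.68, 114.92), width = 2 · t* · s/√n = 3.23
98% CI: t* = 2.410, (110.98, 115.62), width = 2 · t* · s/√n = 4.64

The 98% CI is wider by 4.64 - 3.23 = 1.41.
Higher confidence requires a wider interval.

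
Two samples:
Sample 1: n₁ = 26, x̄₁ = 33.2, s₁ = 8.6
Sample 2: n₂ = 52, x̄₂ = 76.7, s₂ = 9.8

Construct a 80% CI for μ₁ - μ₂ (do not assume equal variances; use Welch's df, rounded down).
(-46.31, -40.69)

Difference: x̄₁ - x̄₂ = -43.50
SE = √(s₁²/n₁ + s₂²/n₂) = √(8.6²/26 + 9.8²/52) = 2.1660
df = 56.36 → 56 (Welch–Satterthwaite, rounded down)
t* = 1.297

CI: -43.50 ± 1.297 · 2.1660 = -43.50 ± 2.81 = (-46.31, -40.69)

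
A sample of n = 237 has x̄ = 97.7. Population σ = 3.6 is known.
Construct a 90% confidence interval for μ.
(97.32, 98.08)

z-interval (σ known):
z* = 1.645 for 90% confidence

Margin of error = z* · σ/√n = 1.645 · 3.6/√237 = 0.38

CI: (97.7 - 0.38, 97.7 + 0.38) = (97.32, 98.08)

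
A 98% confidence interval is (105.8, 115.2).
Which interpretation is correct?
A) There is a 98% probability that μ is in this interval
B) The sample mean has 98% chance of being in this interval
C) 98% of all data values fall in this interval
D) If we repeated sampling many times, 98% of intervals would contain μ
D

A) Wrong — μ is fixed; the randomness lives in the interval, not in μ.
B) Wrong — x̄ is observed and sits in the interval by construction.
C) Wrong — a CI is about the parameter μ, not individual data values.
D) Correct — this is the frequentist long-run coverage interpretation.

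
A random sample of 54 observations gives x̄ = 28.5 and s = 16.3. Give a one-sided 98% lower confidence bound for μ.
μ ≥ 23.83

Lower bound (one-sided):
t* = 2.106 (one-sided for 98%)
Lower bound = x̄ - t* · s/√n = 28.5 - 2.106 · 16.3/√54 = 23.83

We are 98% confident that μ ≥ 23.83.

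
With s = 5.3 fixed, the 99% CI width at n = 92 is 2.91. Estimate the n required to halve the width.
n ≈ 368

CI width ∝ 1/√n
To reduce width by factor 2, need √n to grow by 2 → need 2² = 4 times as many samples.

Current: n = 92, width = 2.91
New: n = 368, width ≈ 1.43

Width reduced by factor of 2.91/1.43 = 2.03.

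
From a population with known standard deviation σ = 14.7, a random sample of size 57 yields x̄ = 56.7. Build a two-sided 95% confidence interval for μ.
(52.88, 60.52)

z-interval (σ known):
z* = 1.960 for 95% confidence

Margin of error = z* · σ/√n = 1.960 · 14.7/√57 = 3.82

CI: (56.7 - 3.82, 56.7 + 3.82) = (52.88, 60.52)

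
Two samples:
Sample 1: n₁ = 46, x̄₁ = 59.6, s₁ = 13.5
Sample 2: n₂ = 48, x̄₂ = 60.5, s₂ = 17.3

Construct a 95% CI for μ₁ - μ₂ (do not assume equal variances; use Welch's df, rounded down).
(-7.25, 5.45)

Difference: x̄₁ - x̄₂ = -0.90
SE = √(s₁²/n₁ + s₂²/n₂) = √(13.5²/46 + 17.3²/48) = 3.1933
df = 88.42 → 88 (Welch–Satterthwaite, rounded down)
t* = 1.987

CI: -0.90 ± 1.987 · 3.1933 = -0.90 ± 6.35 = (-7.25, 5.45)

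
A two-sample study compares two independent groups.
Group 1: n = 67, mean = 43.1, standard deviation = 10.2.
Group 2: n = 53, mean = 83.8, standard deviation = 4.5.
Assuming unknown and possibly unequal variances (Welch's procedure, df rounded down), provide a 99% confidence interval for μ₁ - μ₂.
(-44.36, -37.04)

Difference: x̄₁ - x̄₂ = -40.70
SE = √(s₁²/n₁ + s₂²/n₂) = √(10.2²/67 + 4.5²/53) = 1.3910
df = 95.16 → 95 (Welch–Satterthwaite, rounded down)
t* = 2.629

CI: -40.70 ± 2.629 · 1.3910 = -40.70 ± 3.66 = (-44.36, -37.04)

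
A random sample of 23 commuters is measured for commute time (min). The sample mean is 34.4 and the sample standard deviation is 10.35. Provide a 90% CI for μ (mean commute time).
(30.69, 38.11)

t-interval (σ unknown):
df = n - 1 = 22
t* = 1.717 for 90% confidence

Margin of error = t* · s/√n = 1.717 · 10.35/√23 = 3.71

CI: (30.69, 38.11)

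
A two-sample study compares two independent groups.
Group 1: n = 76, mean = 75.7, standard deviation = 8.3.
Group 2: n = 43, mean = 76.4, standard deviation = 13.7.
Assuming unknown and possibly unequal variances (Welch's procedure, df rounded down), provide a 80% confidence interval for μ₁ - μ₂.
(-3.68, 2.28)

Difference: x̄₁ - x̄₂ = -0.70
SE = √(s₁²/n₁ + s₂²/n₂) = √(8.3²/76 + 13.7²/43) = 2.2959
df = 59.81 → 59 (Welch–Satterthwaite, rounded down)
t* = 1.296

CI: -0.70 ± 1.296 · 2.2959 = -0.70 ± 2.98 = (-3.68, 2.28)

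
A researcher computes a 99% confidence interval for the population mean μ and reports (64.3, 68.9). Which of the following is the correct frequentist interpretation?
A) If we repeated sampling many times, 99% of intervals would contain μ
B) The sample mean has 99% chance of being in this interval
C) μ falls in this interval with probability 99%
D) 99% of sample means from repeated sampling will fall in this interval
A

A) Correct — this is the frequentist long-run coverage interpretation.
B) Wrong — x̄ is observed and sits in the interval by construction.
C) Wrong — μ is fixed; the randomness lives in the interval, not in μ.
D) Wrong — coverage applies to intervals containing μ, not to future x̄ values.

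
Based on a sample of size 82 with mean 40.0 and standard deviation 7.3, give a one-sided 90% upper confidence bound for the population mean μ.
μ ≤ 41.04

Upper bound (one-sided):
t* = 1.292 (one-sided for 90%)
Upper bound = x̄ + t* · s/√n = 40.0 + 1.292 · 7.3/√82 = 41.04

We are 90% confident that μ ≤ 41.04.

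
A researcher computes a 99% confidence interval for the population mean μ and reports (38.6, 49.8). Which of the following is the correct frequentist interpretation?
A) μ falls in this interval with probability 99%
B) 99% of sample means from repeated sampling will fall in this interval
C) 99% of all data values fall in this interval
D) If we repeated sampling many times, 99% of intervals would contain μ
D

A) Wrong — μ is fixed; the randomness lives in the interval, not in μ.
B) Wrong — coverage applies to intervals containing μ, not to future x̄ values.
C) Wrong — a CI is about the parameter μ, not individual data values.
D) Correct — this is the frequentist long-run coverage interpretation.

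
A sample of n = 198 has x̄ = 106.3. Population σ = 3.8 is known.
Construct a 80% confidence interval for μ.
(105.95, 106.65)

z-interval (σ known):
z* = 1.282 for 80% confidence

Margin of error = z* · σ/√n = 1.282 · 3.8/√198 = 0.35

CI: (106.3 - 0.35, 106.3 + 0.35) = (105.95, 106.65)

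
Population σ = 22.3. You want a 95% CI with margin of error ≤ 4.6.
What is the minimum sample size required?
n ≥ 91

For margin E ≤ 4.6:
n ≥ (z* · σ / E)²
n ≥ (1.960 · 22.3 / 4.6)²
n ≥ 90.28

Minimum n = 91 (rounding up)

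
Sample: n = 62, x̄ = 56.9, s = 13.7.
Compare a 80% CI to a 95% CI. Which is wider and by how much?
95% CI is wider by 2.45

df = 61
80% CI: t* = 1.296, (54.65, 59.15), width = 2 · t* · s/√n = 4.51
95% CI: t* = 2.000, (53.42, 60.38), width = 2 · t* · s/√n = 6.96

The 95% CI is wider by 6.96 - 4.51 = 2.45.
Higher confidence requires a wider interval.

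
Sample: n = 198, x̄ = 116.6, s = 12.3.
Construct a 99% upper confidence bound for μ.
μ ≤ 118.65

Upper bound (one-sided):
t* = 2.345 (one-sided for 99%)
Upper bound = x̄ + t* · s/√n = 116.6 + 2.345 · 12.3/√198 = 118.65

We are 99% confident that μ ≤ 118.65.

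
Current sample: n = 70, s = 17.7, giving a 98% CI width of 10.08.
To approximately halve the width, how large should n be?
n ≈ 280

CI width ∝ 1/√n
To reduce width by factor 2, need √n to grow by 2 → need 2² = 4 times as many samples.

Current: n = 70, width = 10.08
New: n = 280, width ≈ 4.95

Width reduced by factor of 10.08/4.95 = 2.04.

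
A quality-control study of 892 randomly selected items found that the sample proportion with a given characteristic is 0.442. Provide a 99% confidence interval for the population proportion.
(0.399, 0.485)

Proportion CI:
SE = √(p̂(1-p̂)/n) = √(0.442 · 0.558 / 892) = 0.01663

z* = 2.576
Margin = z* · SE = 2.576 · 0.01663 = 0.0428

CI: 0.442 ± 0.0428 = (0.399, 0.485)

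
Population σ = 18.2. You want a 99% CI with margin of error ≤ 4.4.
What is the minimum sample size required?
n ≥ 114

For margin E ≤ 4.4:
n ≥ (z* · σ / E)²
n ≥ (2.576 · 18.2 / 4.4)²
n ≥ 113.53

Minimum n = 114 (rounding up)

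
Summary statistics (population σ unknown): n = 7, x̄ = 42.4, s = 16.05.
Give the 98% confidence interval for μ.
(23.33, 61.47)

t-interval (σ unknown):
df = n - 1 = 6
t* = 3.143 for 98% confidence

Margin of error = t* · s/√n = 3.143 · 16.05/√7 = 19.07

CI: (23.33, 61.47)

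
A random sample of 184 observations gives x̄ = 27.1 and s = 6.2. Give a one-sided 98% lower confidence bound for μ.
μ ≥ 26.15

Lower bound (one-sided):
t* = 2.068 (one-sided for 98%)
Lower bound = x̄ - t* · s/√n = 27.1 - 2.068 · 6.2/√184 = 26.15

We are 98% confident that μ ≥ 26.15.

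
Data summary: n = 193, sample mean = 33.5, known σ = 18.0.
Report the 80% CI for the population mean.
(31.84, 35.16)

z-interval (σ known):
z* = 1.282 for 80% confidence

Margin of error = z* · σ/√n = 1.282 · 18.0/√193 = 1.66

CI: (33.5 - 1.66, 33.5 + 1.66) = (31.84, 35.16)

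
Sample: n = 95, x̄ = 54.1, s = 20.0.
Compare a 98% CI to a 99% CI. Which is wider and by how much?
99% CI is wider by 1.08

df = 94
98% CI: t* = 2.367, (49.24, 58.96), width = 2 · t* · s/√n = 9.71
99% CI: t* = 2.629, (48.71, 59.49), width = 2 · t* · s/√n = 10.79

The 99% CI is wider by 10.79 - 9.71 = 1.08.
Higher confidence requires a wider interval.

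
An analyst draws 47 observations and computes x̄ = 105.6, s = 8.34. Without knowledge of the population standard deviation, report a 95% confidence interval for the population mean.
(103.15, 108.05)

t-interval (σ unknown):
df = n - 1 = 46
t* = 2.013 for 95% confidence

Margin of error = t* · s/√n = 2.013 · 8.34/√47 = 2.45

CI: (103.15, 108.05)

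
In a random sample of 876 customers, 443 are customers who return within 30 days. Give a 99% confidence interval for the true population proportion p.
(0.462, 0.549)

Proportion CI:
p̂ = 443/876 = 0.50571
SE = √(p̂(1-p̂)/n) = √(0.50571 · 0.49429 / 876) = 0.01689

z* = 2.576
Margin = z* · SE = 2.576 · 0.01689 = 0.0435

CI: 0.50571 ± 0.0435 = (0.462, 0.549)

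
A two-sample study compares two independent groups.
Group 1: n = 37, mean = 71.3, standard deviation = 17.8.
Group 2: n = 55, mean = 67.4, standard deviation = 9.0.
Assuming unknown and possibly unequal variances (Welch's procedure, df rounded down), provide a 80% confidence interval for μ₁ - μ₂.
(-0.22, 8.02)

Difference: x̄₁ - x̄₂ = 3.90
SE = √(s₁²/n₁ + s₂²/n₂) = √(17.8²/37 + 9.0²/55) = 3.1680
df = 48.49 → 48 (Welch–Satterthwaite, rounded down)
t* = 1.299

CI: 3.90 ± 1.299 · 3.1680 = 3.90 ± 4.12 = (-0.22, 8.02)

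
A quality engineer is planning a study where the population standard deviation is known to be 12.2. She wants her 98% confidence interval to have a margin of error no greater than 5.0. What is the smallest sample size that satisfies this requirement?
n ≥ 33

For margin E ≤ 5.0:
n ≥ (z* · σ / E)²
n ≥ (2.326 · 12.2 / 5.0)²
n ≥ 32.21

Minimum n = 33 (rounding up)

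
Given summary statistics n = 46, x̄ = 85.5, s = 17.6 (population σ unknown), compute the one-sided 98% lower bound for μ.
μ ≥ 80.01

Lower bound (one-sided):
t* = 2.115 (one-sided for 98%)
Lower bound = x̄ - t* · s/√n = 85.5 - 2.115 · 17.6/√46 = 80.01

We are 98% confident that μ ≥ 80.01.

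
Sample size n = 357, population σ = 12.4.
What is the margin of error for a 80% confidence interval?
Margin of error = 0.84

Margin of error = z* · σ/√n
= 1.282 · 12.4/√357
= 1.282 · 12.4/18.8944
= 0.84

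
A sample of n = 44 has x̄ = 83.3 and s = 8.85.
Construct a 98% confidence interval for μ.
(80.08, 86.52)

t-interval (σ unknown):
df = n - 1 = 43
t* = 2.416 for 98% confidence

Margin of error = t* · s/√n = 2.416 · 8.85/√44 = 3.22

CI: (80.08, 86.52)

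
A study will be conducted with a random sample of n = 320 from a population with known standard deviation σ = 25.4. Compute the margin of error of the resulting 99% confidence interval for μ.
Margin of error = 3.66

Margin of error = z* · σ/√n
= 2.576 · 25.4/√320
= 2.576 · 25.4/17.8885
= 3.66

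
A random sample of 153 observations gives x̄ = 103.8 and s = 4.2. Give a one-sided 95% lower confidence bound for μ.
μ ≥ 103.24

Lower bound (one-sided):
t* = 1.655 (one-sided for 95%)
Lower bound = x̄ - t* · s/√n = 103.8 - 1.655 · 4.2/√153 = 103.24

We are 95% confident that μ ≥ 103.24.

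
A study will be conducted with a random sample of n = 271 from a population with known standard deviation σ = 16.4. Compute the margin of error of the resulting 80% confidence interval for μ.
Margin of error = 1.28

Margin of error = z* · σ/√n
= 1.282 · 16.4/√271
= 1.282 · 16.4/16.4621
= 1.28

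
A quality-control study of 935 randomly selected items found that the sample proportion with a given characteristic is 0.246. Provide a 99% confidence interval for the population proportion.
(0.210, 0.282)

Proportion CI:
SE = √(p̂(1-p̂)/n) = √(0.246 · 0.754 / 935) = 0.01408

z* = 2.576
Margin = z* · SE = 2.576 · 0.01408 = 0.0363

CI: 0.246 ± 0.0363 = (0.210, 0.282)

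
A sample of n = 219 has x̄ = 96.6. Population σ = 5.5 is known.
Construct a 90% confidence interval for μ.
(95.99, 97.21)

z-interval (σ known):
z* = 1.645 for 90% confidence

Margin of error = z* · σ/√n = 1.645 · 5.5/√219 = 0.61

CI: (96.6 - 0.61, 96.6 + 0.61) = (95.99, 97.21)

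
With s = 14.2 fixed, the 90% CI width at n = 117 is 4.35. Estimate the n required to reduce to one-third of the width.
n ≈ 1053

CI width ∝ 1/√n
To reduce width by factor 3, need √n to grow by 3 → need 3² = 9 times as many samples.

Current: n = 117, width = 4.35
New: n = 1053, width ≈ 1.44

Width reduced by factor of 4.35/1.44 = 3.02.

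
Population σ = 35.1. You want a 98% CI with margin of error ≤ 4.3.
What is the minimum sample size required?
n ≥ 361

For margin E ≤ 4.3:
n ≥ (z* · σ / E)²
n ≥ (2.326 · 35.1 / 4.3)²
n ≥ 360.49

Minimum n = 361 (rounding up)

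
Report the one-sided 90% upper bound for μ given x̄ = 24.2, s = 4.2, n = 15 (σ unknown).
μ ≤ 25.66

Upper bound (one-sided):
t* = 1.345 (one-sided for 90%)
Upper bound = x̄ + t* · s/√n = 24.2 + 1.345 · 4.2/√15 = 25.66

We are 90% confident that μ ≤ 25.66.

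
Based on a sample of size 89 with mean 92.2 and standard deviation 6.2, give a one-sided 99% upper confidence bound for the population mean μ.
μ ≤ 93.76

Upper bound (one-sided):
t* = 2.369 (one-sided for 99%)
Upper bound = x̄ + t* · s/√n = 92.2 + 2.369 · 6.2/√89 = 93.76

We are 99% confident that μ ≤ 93.76.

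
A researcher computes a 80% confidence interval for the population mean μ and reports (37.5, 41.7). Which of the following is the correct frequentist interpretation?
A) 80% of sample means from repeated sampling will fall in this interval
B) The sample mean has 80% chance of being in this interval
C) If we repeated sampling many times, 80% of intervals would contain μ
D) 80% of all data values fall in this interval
C

A) Wrong — coverage applies to intervals containing μ, not to future x̄ values.
B) Wrong — x̄ is observed and sits in the interval by construction.
C) Correct — this is the frequentist long-run coverage interpretation.
D) Wrong — a CI is about the parameter μ, not individual data values.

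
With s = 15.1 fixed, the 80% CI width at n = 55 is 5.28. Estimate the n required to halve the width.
n ≈ 220

CI width ∝ 1/√n
To reduce width by factor 2, need √n to grow by 2 → need 2² = 4 times as many samples.

Current: n = 55, width = 5.28
New: n = 220, width ≈ 2.62

Width reduced by factor of 5.28/2.62 = 2.02.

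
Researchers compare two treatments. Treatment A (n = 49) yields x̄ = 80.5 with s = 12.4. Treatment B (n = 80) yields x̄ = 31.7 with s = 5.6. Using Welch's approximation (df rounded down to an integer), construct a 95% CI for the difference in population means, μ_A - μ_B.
(45.04, 52.56)

Difference: x̄₁ - x̄₂ = 48.80
SE = √(s₁²/n₁ + s₂²/n₂) = √(12.4²/49 + 5.6²/80) = 1.8788
df = 60.17 → 60 (Welch–Satterthwaite, rounded down)
t* = 2.000

CI: 48.80 ± 2.000 · 1.8788 = 48.80 ± 3.76 = (45.04, 52.56)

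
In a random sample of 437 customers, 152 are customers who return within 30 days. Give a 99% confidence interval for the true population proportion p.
(0.289, 0.407)

Proportion CI:
p̂ = 152/437 = 0.34783
SE = √(p̂(1-p̂)/n) = √(0.34783 · 0.65217 / 437) = 0.02278

z* = 2.576
Margin = z* · SE = 2.576 · 0.02278 = 0.0587

CI: 0.34783 ± 0.0587 = (0.289, 0.407)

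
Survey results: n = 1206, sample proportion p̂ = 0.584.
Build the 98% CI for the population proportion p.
(0.551, 0.617)

Proportion CI:
SE = √(p̂(1-p̂)/n) = √(0.584 · 0.416 / 1206) = 0.01419

z* = 2.326
Margin = z* · SE = 2.326 · 0.01419 = 0.0330

CI: 0.584 ± 0.0330 = (0.551, 0.617)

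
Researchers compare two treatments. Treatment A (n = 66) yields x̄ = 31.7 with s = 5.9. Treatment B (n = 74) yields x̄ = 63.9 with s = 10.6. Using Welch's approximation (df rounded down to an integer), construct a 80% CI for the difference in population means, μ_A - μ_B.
(-34.04, -30.36)

Difference: x̄₁ - x̄₂ = -32.20
SE = √(s₁²/n₁ + s₂²/n₂) = √(5.9²/66 + 10.6²/74) = 1.4303
df = 116.71 → 116 (Welch–Satterthwaite, rounded down)
t* = 1.289

CI: -32.20 ± 1.289 · 1.4303 = -32.20 ± 1.84 = (-34.04, -30.36)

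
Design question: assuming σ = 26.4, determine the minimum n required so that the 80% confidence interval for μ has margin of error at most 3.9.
n ≥ 76

For margin E ≤ 3.9:
n ≥ (z* · σ / E)²
n ≥ (1.282 · 26.4 / 3.9)²
n ≥ 75.31

Minimum n = 76 (rounding up)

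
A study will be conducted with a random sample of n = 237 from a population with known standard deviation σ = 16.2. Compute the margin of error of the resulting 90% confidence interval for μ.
Margin of error = 1.73

Margin of error = z* · σ/√n
= 1.645 · 16.2/√237
= 1.645 · 16.2/15.3948
= 1.73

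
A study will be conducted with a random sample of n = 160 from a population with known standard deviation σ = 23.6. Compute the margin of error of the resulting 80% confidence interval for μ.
Margin of error = 2.39

Margin of error = z* · σ/√n
= 1.282 · 23.6/√160
= 1.282 · 23.6/12.6491
= 2.39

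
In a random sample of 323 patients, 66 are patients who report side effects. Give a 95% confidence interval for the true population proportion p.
(0.160, 0.248)

Proportion CI:
p̂ = 66/323 = 0.20433
SE = √(p̂(1-p̂)/n) = √(0.20433 · 0.79567 / 323) = 0.02244

z* = 1.960
Margin = z* · SE = 1.960 · 0.02244 = 0.0440

CI: 0.20433 ± 0.0440 = (0.160, 0.248)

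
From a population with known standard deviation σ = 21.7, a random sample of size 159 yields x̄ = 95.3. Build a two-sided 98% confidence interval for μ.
(91.30, 99.30)

z-interval (σ known):
z* = 2.326 for 98% confidence

Margin of error = z* · σ/√n = 2.326 · 21.7/√159 = 4.00

CI: (95.3 - 4.00, 95.3 + 4.00) = (91.30, 99.30)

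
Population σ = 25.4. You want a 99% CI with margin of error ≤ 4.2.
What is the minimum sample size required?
n ≥ 243

For margin E ≤ 4.2:
n ≥ (z* · σ / E)²
n ≥ (2.576 · 25.4 / 4.2)²
n ≥ 242.69

Minimum n = 243 (rounding up)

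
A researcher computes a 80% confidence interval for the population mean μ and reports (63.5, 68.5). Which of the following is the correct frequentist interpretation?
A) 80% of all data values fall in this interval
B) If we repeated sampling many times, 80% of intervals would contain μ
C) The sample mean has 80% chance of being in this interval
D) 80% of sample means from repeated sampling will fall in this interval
B

A) Wrong — a CI is about the parameter μ, not individual data values.
B) Correct — this is the frequentist long-run coverage interpretation.
C) Wrong — x̄ is observed and sits in the interval by construction.
D) Wrong — coverage applies to intervals containing μ, not to future x̄ values.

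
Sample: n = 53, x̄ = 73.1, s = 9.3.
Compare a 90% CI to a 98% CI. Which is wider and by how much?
98% CI is wider by 1.85

df = 52
90% CI: t* = 1.675, (70.96, 75.24), width = 2 · t* · s/√n = 4.28
98% CI: t* = 2.400, (70.03, 76.17), width = 2 · t* · s/√n = 6.13

The 98% CI is wider by 6.13 - 4.28 = 1.85.
Higher confidence requires a wider interval.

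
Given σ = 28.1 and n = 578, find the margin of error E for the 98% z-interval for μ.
Margin of error = 2.72

Margin of error = z* · σ/√n
= 2.326 · 28.1/√578
= 2.326 · 28.1/24.0416
= 2.72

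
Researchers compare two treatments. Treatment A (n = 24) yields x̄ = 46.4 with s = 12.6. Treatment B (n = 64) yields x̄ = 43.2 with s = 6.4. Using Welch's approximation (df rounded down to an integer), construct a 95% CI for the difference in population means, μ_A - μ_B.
(-2.33, 8.73)

Difference: x̄₁ - x̄₂ = 3.20
SE = √(s₁²/n₁ + s₂²/n₂) = √(12.6²/24 + 6.4²/64) = 2.6935
df = 27.57 → 27 (Welch–Satterthwaite, rounded down)
t* = 2.052

CI: 3.20 ± 2.052 · 2.6935 = 3.20 ± 5.53 = (-2.33, 8.73)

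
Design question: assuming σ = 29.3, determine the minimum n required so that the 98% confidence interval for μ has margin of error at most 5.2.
n ≥ 172

For margin E ≤ 5.2:
n ≥ (z* · σ / E)²
n ≥ (2.326 · 29.3 / 5.2)²
n ≥ 171.77

Minimum n = 172 (rounding up)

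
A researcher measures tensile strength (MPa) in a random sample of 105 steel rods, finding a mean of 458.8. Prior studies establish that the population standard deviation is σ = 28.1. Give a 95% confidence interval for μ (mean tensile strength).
(453.43, 464.17)

z-interval (σ known):
z* = 1.960 for 95% confidence

Margin of error = z* · σ/√n = 1.960 · 28.1/√105 = 5.37

CI: (458.8 - 5.37, 458.8 + 5.37) = (453.43, 464.17)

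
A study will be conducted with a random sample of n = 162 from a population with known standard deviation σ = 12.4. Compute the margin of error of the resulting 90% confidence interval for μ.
Margin of error = 1.60

Margin of error = z* · σ/√n
= 1.645 · 12.4/√162
= 1.645 · 12.4/12.7279
= 1.60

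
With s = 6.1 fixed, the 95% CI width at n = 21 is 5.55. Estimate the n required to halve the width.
n ≈ 84

CI width ∝ 1/√n
To reduce width by factor 2, need √n to grow by 2 → need 2² = 4 times as many samples.

Current: n = 21, width = 5.55
New: n = 84, width ≈ 2.65

Width reduced by factor of 5.55/2.65 = 2.09.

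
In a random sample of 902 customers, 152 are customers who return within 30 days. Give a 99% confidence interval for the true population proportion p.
(0.136, 0.201)

Proportion CI:
p̂ = 152/902 = 0.16851
SE = √(p̂(1-p̂)/n) = √(0.16851 · 0.83149 / 902) = 0.01246

z* = 2.576
Margin = z* · SE = 2.576 · 0.01246 = 0.0321

CI: 0.16851 ± 0.0321 = (0.136, 0.201)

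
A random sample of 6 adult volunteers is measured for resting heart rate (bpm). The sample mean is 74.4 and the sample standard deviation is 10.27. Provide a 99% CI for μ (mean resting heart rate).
(57.49, 91.31)

t-interval (σ unknown):
df = n - 1 = 5
t* = 4.032 for 99% confidence

Margin of error = t* · s/√n = 4.032 · 10.27/√6 = 16.91

CI: (57.49, 91.31)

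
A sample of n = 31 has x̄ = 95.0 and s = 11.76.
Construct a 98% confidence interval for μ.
(89.81, 100.19)

t-interval (σ unknown):
df = n - 1 = 30
t* = 2.457 for 98% confidence

Margin of error = t* · s/√n = 2.457 · 11.76/√31 = 5.19

CI: (89.81, 100.19)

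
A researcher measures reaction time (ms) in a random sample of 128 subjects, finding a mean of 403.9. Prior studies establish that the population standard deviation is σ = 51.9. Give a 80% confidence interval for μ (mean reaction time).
(398.02, 409.78)

z-interval (σ known):
z* = 1.282 for 80% confidence

Margin of error = z* · σ/√n = 1.282 · 51.9/√128 = 5.88

CI: (403.9 - 5.88, 403.9 + 5.88) = (398.02, 409.78)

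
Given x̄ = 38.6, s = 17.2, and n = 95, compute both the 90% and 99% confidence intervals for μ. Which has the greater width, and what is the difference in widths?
99% CI is wider by 3.42

df = 94
90% CI: t* = 1.661, (35.67, 41.53), width = 2 · t* · s/√n = 5.86
99% CI: t* = 2.629, (33.96, 43.24), width = 2 · t* · s/√n = 9.28

The 99% CI is wider by 9.28 - 5.86 = 3.42.
Higher confidence requires a wider interval.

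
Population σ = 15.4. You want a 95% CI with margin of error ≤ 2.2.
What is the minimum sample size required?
n ≥ 189

For margin E ≤ 2.2:
n ≥ (z* · σ / E)²
n ≥ (1.960 · 15.4 / 2.2)²
n ≥ 188.24

Minimum n = 189 (rounding up)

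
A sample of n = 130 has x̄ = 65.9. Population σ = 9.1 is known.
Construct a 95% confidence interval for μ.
(64.34, 67.46)

z-interval (σ known):
z* = 1.960 for 95% confidence

Margin of error = z* · σ/√n = 1.960 · 9.1/√130 = 1.56

CI: (65.9 - 1.56, 65.9 + 1.56) = (64.34, 67.46)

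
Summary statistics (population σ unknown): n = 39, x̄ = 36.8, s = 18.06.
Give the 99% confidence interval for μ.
(28.96, 44.64)

t-interval (σ unknown):
df = n - 1 = 38
t* = 2.712 for 99% confidence

Margin of error = t* · s/√n = 2.712 · 18.06/√39 = 7.84

CI: (28.96, 44.64)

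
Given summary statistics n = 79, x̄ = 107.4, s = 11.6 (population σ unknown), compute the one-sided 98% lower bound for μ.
μ ≥ 104.67

Lower bound (one-sided):
t* = 2.089 (one-sided for 98%)
Lower bound = x̄ - t* · s/√n = 107.4 - 2.089 · 11.6/√79 = 104.67

We are 98% confident that μ ≥ 104.67.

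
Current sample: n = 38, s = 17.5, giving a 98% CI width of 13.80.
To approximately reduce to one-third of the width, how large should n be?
n ≈ 342

CI width ∝ 1/√n
To reduce width by factor 3, need √n to grow by 3 → need 3² = 9 times as many samples.

Current: n = 38, width = 13.80
New: n = 342, width ≈ 4.42

Width reduced by factor of 13.80/4.42 = 3.12.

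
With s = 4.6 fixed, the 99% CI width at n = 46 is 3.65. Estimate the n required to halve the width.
n ≈ 184

CI width ∝ 1/√n
To reduce width by factor 2, need √n to grow by 2 → need 2² = 4 times as many samples.

Current: n = 46, width = 3.65
New: n = 184, width ≈ 1.77

Width reduced by factor of 3.65/1.77 = 2.06.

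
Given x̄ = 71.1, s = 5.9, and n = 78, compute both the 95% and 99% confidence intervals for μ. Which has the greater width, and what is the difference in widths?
99% CI is wider by 0.87

df = 77
95% CI: t* = 1.991, (69.77, 72.43), width = 2 · t* · s/√n = 2.66
99% CI: t* = 2.641, (69.34, 72.86), width = 2 · t* · s/√n = 3.53

The 99% CI is wider by 3.53 - 2.66 = 0.87.
Higher confidence requires a wider interval.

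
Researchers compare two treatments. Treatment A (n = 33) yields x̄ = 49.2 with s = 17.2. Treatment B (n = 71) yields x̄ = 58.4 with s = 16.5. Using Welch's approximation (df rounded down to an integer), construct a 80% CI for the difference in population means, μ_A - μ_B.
(-13.84, -4.56)

Difference: x̄₁ - x̄₂ = -9.20
SE = √(s₁²/n₁ + s₂²/n₂) = √(17.2²/33 + 16.5²/71) = 3.5776
df = 60.19 → 60 (Welch–Satterthwaite, rounded down)
t* = 1.296

CI: -9.20 ± 1.296 · 3.5776 = -9.20 ± 4.64 = (-13.84, -4.56)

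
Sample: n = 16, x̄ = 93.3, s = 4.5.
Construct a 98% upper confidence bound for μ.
μ ≤ 95.83

Upper bound (one-sided):
t* = 2.249 (one-sided for 98%)
Upper bound = x̄ + t* · s/√n = 93.3 + 2.249 · 4.5/√16 = 95.83

We are 98% confident that μ ≤ 95.83.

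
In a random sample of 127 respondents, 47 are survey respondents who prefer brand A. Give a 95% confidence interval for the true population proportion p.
(0.286, 0.454)

Proportion CI:
p̂ = 47/127 = 0.37008
SE = √(p̂(1-p̂)/n) = √(0.37008 · 0.62992 / 127) = 0.04284

z* = 1.960
Margin = z* · SE = 1.960 · 0.04284 = 0.0840

CI: 0.37008 ± 0.0840 = (0.286, 0.454)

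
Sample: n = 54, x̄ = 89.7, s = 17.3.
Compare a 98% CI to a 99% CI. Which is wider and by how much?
99% CI is wider by 1.28

df = 53
98% CI: t* = 2.399, (84.05, 95.35), width = 2 · t* · s/√n = 11.30
99% CI: t* = 2.672, (83.41, 95.99), width = 2 · t* · s/√n = 12.58

The 99% CI is wider by 12.58 - 11.30 = 1.28.
Higher confidence requires a wider interval.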